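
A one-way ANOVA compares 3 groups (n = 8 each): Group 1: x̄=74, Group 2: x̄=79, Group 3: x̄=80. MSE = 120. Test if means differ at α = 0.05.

Grand mean = 77.67. SS_between = 165.33, MS_between = 82.67. F = 0.689, F_crit ≈ 3.467. Fail to reject H₀.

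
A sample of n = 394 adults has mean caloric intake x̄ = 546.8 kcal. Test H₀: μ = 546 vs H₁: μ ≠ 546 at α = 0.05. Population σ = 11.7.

z = (x̄ - μ₀)/(σ/√n) = (546.8 - 546)/(11.7/√394) = 1.357. Critical value: ±1.96. Since |1.357| ≤ 1.96, Fail to reject H₀.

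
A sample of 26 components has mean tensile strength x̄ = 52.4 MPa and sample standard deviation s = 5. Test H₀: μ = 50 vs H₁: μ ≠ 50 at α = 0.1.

t = (x̄ - μ₀)/(s/√n) = (52.4 - 50)/(5/√26) = 2.448. df = 25, critical t = ±1.708. Reject H₀.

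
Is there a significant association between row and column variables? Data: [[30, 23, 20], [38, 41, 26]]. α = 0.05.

χ² = 1.068. df = 2, critical = 5.991. Fail to reject H₀. No evidence of dependence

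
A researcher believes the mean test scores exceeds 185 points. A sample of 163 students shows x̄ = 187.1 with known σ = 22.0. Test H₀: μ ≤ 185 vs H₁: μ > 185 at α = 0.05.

z = 1.219. Critical value: 1.645. Fail to reject H₀.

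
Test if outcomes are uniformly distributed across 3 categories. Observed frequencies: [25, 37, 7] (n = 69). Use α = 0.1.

Expected = 23 each. χ² = Σ(O-E)²/E = 19.826. df = 2, critical value = 4.605. Reject H₀.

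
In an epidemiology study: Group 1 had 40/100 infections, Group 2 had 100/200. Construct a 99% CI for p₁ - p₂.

p̂₁ = 0.4, p̂₂ = 0.5. Difference = -0.1. CI = (-0.256, 0.056)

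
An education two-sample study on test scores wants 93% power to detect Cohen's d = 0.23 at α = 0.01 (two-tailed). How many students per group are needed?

z_{α/2} = 2.576, z_β = Φ⁻¹(0.93) = 1.476. For small effect (d = 0.23): n per group = 2(z_{α/2} + z_β)²/d² = 2(2.576 + 1.476)²/0.23² = 620.7 → 621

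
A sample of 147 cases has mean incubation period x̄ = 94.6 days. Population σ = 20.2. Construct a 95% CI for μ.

CI = x̄ ± z*(σ/√n) = 94.6 ± 1.96(20.2/√147) = 94.6 ± 3.27 = (91.33, 97.87)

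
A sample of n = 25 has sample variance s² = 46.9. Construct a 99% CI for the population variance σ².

df = 24. χ²_{0.005} = 45.559, χ²_{0.995} = 9.886. CI for σ² = ((n-1)s²/χ²_{α/2}, (n-1)s²/χ²_{1-α/2}) = (24·46.9/45.559, 24·46.9/9.886) = (24.71, 113.86)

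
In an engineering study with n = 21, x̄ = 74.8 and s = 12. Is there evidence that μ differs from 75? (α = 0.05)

t = (x̄ - μ₀)/(s/√n) = (74.8 - 75)/(12/√21) = -0.076. df = 20, critical t = ±2.086. Fail to reject H₀.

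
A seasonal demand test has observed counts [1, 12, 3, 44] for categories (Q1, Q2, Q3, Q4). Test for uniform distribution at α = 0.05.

Expected = 15 each. χ² = Σ(O-E)²/E = 79.333. df = 3, critical value = 7.815. Reject H₀.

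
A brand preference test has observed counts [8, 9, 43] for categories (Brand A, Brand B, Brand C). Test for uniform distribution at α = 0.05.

Expected = 20 each. χ² = Σ(O-E)²/E = 39.7. df = 2, critical value = 5.991. Reject H₀.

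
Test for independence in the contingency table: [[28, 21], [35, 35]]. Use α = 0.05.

χ² = 0.59. df = 1, critical = 3.841. Fail to reject H₀. No evidence of dependence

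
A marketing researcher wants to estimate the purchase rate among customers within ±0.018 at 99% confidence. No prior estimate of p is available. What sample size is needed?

Conservative approach: use p = 0.5 (maximizes p(1-p) = 0.25). n = z²(0.25)/E² = 2.576²×0.25/0.018² = 5120.2 → n = 5121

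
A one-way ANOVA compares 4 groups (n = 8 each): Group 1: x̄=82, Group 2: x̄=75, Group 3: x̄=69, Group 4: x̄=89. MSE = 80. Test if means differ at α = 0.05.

Grand mean = 78.75. SS_between = 1798.0, MS_between = 599.33. F = 7.492, F_crit ≈ 2.947. Reject H₀.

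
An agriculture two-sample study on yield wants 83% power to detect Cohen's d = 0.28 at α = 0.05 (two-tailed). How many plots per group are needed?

z_{α/2} = 1.96, z_β = Φ⁻¹(0.83) = 0.954. For small effect (d = 0.28): n per group = 2(z_{α/2} + z_β)²/d² = 2(1.96 + 0.954)²/0.28² = 216.6 → 217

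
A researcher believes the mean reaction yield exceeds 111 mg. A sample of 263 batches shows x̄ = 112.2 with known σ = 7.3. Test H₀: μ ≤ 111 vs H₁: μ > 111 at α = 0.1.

z = 2.666. Critical value: 1.28. Reject H₀.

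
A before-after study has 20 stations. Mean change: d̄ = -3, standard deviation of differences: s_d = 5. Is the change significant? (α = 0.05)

t = d̄/(s_d/√n) = -3/(5/√20) = -2.683. df = 19, critical t = ±2.093. Reject H₀.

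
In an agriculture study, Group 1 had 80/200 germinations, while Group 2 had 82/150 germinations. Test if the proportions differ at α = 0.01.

p̂₁ = 0.4, p̂₂ = 0.547, pooled p̂ = 0.463. z = -2.723. Critical: ±2.576. Reject H₀.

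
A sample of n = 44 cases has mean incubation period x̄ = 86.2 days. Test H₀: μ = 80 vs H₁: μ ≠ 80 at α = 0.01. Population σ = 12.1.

z = (x̄ - μ₀)/(σ/√n) = (86.2 - 80)/(12.1/√44) = 3.399. Critical value: ±2.576. Since |3.399| > 2.576, Reject H₀.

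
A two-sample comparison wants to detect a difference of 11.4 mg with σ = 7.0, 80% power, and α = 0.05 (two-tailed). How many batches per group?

n per group = 2(z_α/2 + z_β)²σ²/d² = 2×(1.96 + 0.84)²×7.0²/11.4² = 5.9 → n = 6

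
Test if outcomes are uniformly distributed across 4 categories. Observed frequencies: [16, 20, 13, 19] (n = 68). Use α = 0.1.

Expected = 17 each. χ² = Σ(O-E)²/E = 1.765. df = 3, critical value = 6.251. Fail to reject H₀.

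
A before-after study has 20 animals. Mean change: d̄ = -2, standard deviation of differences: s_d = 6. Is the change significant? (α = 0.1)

t = d̄/(s_d/√n) = -2/(6/√20) = -1.491. df = 19, critical t = ±1.729. Fail to reject H₀.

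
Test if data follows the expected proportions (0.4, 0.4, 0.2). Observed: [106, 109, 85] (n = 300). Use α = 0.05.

Expected: [120.0, 120.0, 60.0]. χ² = 13.058. df = 2, critical = 5.991. Reject H₀.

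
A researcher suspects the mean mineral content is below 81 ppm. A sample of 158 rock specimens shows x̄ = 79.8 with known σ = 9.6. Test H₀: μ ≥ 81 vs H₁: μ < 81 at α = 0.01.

z = -1.571. Critical value: -2.33. Fail to reject H₀.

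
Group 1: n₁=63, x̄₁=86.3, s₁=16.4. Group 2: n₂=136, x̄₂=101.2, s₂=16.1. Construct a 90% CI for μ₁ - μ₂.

Difference = -14.9. SE = √(16.4²/63 + 16.1²/136) = 2.485. CI = (-18.99, -10.81)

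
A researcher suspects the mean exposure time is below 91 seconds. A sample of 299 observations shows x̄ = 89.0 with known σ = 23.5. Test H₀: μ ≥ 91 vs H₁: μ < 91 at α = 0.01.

z = -1.472. Critical value: -2.33. Fail to reject H₀.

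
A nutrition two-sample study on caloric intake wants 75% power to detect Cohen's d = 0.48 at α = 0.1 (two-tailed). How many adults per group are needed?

z_{α/2} = 1.645, z_β = Φ⁻¹(0.75) = 0.674. For small effect (d = 0.48): n per group = 2(z_{α/2} + z_β)²/d² = 2(1.645 + 0.674)²/0.48² = 46.7 → 47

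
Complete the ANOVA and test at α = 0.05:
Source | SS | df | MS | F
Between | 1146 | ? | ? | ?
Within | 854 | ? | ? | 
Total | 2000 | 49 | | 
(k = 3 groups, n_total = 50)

df_between = 2, df_within = 47. MS_between = 573.0, MS_within = 18.17. F = 31.535, F_crit ≈ 3.195. Reject H₀.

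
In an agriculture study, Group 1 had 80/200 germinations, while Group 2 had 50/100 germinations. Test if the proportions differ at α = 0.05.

p̂₁ = 0.4, p̂₂ = 0.5, pooled p̂ = 0.433. z = -1.648. Critical: ±1.96. Fail to reject H₀.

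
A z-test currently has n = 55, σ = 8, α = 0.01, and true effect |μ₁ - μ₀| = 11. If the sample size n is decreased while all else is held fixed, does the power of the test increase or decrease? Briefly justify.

Power decreases: a smaller n inflates the standard error σ/√n, pulling the sampling distribution under H₁ back toward the critical value.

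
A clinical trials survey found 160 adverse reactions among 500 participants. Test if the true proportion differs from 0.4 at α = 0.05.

p̂ = 0.32, p₀ = 0.4. z = (p̂ - p₀)/√(p₀(1-p₀)/n) = -3.651. Critical: ±1.96. Reject H₀.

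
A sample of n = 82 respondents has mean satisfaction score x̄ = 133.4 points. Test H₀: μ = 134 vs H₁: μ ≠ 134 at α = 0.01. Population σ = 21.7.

z = (x̄ - μ₀)/(σ/√n) = (133.4 - 134)/(21.7/√82) = -0.25. Critical value: ±2.576. Since |-0.25| ≤ 2.576, Fail to reject H₀.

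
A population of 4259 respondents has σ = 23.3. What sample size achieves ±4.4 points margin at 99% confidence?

Without FPC: n₀ = (2.576×23.3/4.4)² = 186.079. With FPC: n = n₀N/(n₀+N-1) = 178.3 → n = 179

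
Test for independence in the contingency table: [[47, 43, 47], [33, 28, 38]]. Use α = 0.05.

χ² = 0.465. df = 2, critical = 5.991. Fail to reject H₀. No evidence of dependence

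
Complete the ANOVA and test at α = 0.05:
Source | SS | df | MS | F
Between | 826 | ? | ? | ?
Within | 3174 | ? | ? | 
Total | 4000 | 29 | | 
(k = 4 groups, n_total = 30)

df_between = 3, df_within = 26. MS_between = 275.33, MS_within = 122.08. F = 2.255, F_crit ≈ 2.975. Fail to reject H₀.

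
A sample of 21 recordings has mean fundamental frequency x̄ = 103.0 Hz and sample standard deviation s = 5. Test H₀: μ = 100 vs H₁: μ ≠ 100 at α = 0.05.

t = (x̄ - μ₀)/(s/√n) = (103.0 - 100)/(5/√21) = 2.75. df = 20, critical t = ±2.086. Reject H₀.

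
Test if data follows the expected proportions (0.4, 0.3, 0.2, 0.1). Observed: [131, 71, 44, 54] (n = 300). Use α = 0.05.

Expected: [120.0, 90.0, 60.0, 30.0]. χ² = 28.486. df = 3, critical = 7.815. Reject H₀.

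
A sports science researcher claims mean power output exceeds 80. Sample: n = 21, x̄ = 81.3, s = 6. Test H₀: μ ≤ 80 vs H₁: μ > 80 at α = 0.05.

t = (81.3 - 80)/(6/√21) = 0.993, df = 20. Critical t = 1.725. Fail to reject H₀.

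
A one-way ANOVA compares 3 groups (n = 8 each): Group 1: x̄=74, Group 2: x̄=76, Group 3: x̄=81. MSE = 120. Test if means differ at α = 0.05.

Grand mean = 77.0. SS_between = 208.0, MS_between = 104.0. F = 0.867, F_crit ≈ 3.467. Fail to reject H₀.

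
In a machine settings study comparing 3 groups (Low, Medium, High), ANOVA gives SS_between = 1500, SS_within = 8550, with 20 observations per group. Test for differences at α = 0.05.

df_between = 2, df_within = 57. F = MS_between/MS_within = 750.0/150.0 = 5.0. F_crit ≈ 3.159. Reject H₀. At least one mean differs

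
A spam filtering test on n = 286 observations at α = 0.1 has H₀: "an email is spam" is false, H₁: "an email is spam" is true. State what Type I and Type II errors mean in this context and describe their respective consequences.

Type I (false positive): concluding that an email is spam when it is not — a legitimate email is sent to the spam folder and the user misses it. Type II (false negative): failing to conclude that an email is spam when it is — a spam email lands in the inbox. Which is costlier depends on domain priorities and is a judgement call rather than a statistical fact.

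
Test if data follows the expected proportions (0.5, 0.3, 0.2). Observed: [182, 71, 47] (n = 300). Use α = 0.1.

Expected: [150.0, 90.0, 60.0]. χ² = 13.654. df = 2, critical = 4.605. Reject H₀.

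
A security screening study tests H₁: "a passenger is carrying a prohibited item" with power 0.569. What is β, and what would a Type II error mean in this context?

β = 1 - power = 1 - 0.569 = 0.431. A Type II error is failing to reject H₀ when H₀ is false (false negative) — here, failing to conclude that a passenger is carrying a prohibited item when in fact it is true. Consequence: letting a prohibited item through — security breach.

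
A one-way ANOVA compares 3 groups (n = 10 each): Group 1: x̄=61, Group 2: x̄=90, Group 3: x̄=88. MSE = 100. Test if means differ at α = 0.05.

Grand mean = 79.67. SS_between = 5246.67, MS_between = 2623.33. F = 26.233, F_crit ≈ 3.354. Reject H₀.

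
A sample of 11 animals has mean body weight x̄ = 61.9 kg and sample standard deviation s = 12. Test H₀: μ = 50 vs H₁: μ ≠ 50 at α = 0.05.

t = (x̄ - μ₀)/(s/√n) = (61.9 - 50)/(12/√11) = 3.289. df = 10, critical t = ±2.228. Reject H₀.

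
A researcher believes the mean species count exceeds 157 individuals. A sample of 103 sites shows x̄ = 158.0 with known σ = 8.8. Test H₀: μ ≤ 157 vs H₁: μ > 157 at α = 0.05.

z = 1.153. Critical value: 1.645. Fail to reject H₀.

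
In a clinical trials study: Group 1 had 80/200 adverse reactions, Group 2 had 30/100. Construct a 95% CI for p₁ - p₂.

p̂₁ = 0.4, p̂₂ = 0.3. Difference = 0.1. CI = (-0.013, 0.213)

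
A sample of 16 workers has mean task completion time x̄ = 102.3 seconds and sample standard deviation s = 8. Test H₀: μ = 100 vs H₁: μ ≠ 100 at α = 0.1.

t = (x̄ - μ₀)/(s/√n) = (102.3 - 100)/(8/√16) = 1.15. df = 15, critical t = ±1.753. Fail to reject H₀.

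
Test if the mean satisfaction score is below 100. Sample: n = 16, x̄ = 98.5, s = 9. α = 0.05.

t = (98.5 - 100)/(9/√16) = -0.667, df = 15. Critical t = -1.753. Fail to reject H₀.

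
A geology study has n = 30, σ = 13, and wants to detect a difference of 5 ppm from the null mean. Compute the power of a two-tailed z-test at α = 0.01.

SE = σ/√n = 13/√30 = 2.373. Non-centrality λ = d/SE = 5/2.373 = 2.107. Power ≈ Φ(λ - z_{α/2}) = Φ(2.107 - 2.576) = Φ(-0.469) = 0.319.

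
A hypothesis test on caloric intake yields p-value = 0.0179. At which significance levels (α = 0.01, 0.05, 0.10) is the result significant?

p = 0.0179. Significant at: α = 0.05, 0.1.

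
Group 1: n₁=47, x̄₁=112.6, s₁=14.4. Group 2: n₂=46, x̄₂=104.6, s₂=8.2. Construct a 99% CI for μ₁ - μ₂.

Difference = 8.0. SE = √(14.4²/47 + 8.2²/46) = 2.424. CI = (1.76, 14.24)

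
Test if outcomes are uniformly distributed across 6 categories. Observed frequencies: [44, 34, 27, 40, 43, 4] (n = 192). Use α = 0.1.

Expected = 32 each. χ² = Σ(O-E)²/E = 35.688. df = 5, critical value = 9.236. Reject H₀.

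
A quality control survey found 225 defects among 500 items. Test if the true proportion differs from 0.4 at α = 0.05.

p̂ = 0.45, p₀ = 0.4. z = (p̂ - p₀)/√(p₀(1-p₀)/n) = 2.282. Critical: ±1.96. Reject H₀.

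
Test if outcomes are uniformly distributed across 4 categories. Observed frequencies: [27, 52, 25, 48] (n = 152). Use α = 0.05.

Expected = 38 each. χ² = Σ(O-E)²/E = 15.421. df = 3, critical value = 7.815. Reject H₀.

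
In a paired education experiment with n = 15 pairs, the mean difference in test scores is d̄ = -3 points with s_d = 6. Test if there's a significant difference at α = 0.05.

t = d̄/(s_d/√n) = -3/(6/√15) = -1.936. df = 14, critical t = ±2.145. Fail to reject H₀.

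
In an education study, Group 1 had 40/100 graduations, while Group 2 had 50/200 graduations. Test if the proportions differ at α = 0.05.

p̂₁ = 0.4, p̂₂ = 0.25, pooled p̂ = 0.3. z = 2.673. Critical: ±1.96. Reject H₀.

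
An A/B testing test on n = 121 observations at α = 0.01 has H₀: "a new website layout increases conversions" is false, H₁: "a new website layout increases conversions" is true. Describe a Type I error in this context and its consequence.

Type I error: rejecting H₀ when it is true — concluding that a new website layout increases conversions when in fact it is not. Consequence: rolling out a layout that doesn't actually help — wasted engineering effort.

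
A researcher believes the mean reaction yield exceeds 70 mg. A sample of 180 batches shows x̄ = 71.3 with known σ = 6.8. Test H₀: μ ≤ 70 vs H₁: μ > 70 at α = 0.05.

z = 2.565. Critical value: 1.645. Reject H₀.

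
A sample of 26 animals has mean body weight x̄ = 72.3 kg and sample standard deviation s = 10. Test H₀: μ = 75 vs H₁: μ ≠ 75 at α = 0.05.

t = (x̄ - μ₀)/(s/√n) = (72.3 - 75)/(10/√26) = -1.377. df = 25, critical t = ±2.06. Fail to reject H₀.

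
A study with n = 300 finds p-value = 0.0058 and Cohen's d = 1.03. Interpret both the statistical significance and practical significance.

Statistically significant (p = 0.0058 < 0.05). Cohen's d = 1.03 indicates a large effect size. Both statistical and practical significance should be considered.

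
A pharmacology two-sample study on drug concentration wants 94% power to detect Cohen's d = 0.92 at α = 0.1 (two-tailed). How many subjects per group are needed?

z_{α/2} = 1.645, z_β = Φ⁻¹(0.94) = 1.555. For large effect (d = 0.92): n per group = 2(z_{α/2} + z_β)²/d² = 2(1.645 + 1.555)²/0.92² = 24.2 → 25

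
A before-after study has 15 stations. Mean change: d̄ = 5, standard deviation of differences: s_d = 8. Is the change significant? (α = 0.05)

t = d̄/(s_d/√n) = 5/(8/√15) = 2.421. df = 14, critical t = ±2.145. Reject H₀.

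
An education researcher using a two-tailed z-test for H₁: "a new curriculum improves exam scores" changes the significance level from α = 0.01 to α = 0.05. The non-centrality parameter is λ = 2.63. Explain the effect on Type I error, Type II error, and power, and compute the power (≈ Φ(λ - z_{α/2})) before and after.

Increasing α from 0.01 to 0.05:
• Type I error rate increases (α is the Type I rate by definition).
• Critical value moves from z_{α/2} = 2.576 to 1.96, so power = Φ(λ - z_{α/2}) goes from Φ(2.63 - 2.576) = 0.522 to Φ(2.63 - 1.96) = 0.749.
• Type II error rate β = 1 - power therefore decreases (0.478 → 0.251).
Appropriate when false negatives are costly — here, keeping the old curriculum when the new one would have helped students.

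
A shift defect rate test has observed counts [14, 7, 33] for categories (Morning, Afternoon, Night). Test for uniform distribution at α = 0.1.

Expected = 18 each. χ² = Σ(O-E)²/E = 20.111. df = 2, critical value = 4.605. Reject H₀.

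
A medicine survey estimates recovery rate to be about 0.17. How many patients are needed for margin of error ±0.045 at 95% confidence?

n = z²p(1-p)/E² = 1.96²×0.17×0.83/0.045² = 267.7 → n = 268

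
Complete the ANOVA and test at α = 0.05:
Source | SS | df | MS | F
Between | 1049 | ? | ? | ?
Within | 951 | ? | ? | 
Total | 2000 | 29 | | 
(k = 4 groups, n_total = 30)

df_between = 3, df_within = 26. MS_between = 349.67, MS_within = 36.58. F = 9.56, F_crit ≈ 2.975. Reject H₀.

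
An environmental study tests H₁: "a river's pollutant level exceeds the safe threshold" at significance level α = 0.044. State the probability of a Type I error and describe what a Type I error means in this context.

P(Type I error) = α = 0.044. A Type I error is rejecting H₀ when H₀ is actually true (false positive) — here, concluding that a river's pollutant level exceeds the safe threshold when in fact this is not the case. Consequence: shutting down a compliant factory unnecessarily.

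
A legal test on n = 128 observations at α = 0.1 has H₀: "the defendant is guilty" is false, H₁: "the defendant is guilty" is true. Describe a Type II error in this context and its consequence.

Type II error: failing to reject H₀ when it is false — concluding that the defendant is guilty is not supported when in fact it is. Consequence: acquitting a guilty person.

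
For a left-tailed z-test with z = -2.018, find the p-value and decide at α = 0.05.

p = P(Z < -2.018) = Φ(-2.018) ≈ 0.0218. Since p < 0.05, reject H₀ (significant) at α = 0.05.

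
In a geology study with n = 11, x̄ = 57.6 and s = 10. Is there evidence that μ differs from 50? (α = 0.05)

t = (x̄ - μ₀)/(s/√n) = (57.6 - 50)/(10/√11) = 2.521. df = 10, critical t = ±2.228. Reject H₀.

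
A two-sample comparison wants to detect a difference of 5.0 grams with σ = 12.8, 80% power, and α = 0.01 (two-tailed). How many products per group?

n per group = 2(z_α/2 + z_β)²σ²/d² = 2×(2.576 + 0.84)²×12.8²/5.0² = 152.9 → n = 153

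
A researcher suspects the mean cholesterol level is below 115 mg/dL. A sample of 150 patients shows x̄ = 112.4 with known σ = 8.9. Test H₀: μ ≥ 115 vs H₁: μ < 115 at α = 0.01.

z = -3.578. Critical value: -2.33. Reject H₀.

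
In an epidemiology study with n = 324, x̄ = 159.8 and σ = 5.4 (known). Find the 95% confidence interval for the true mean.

CI = x̄ ± z*(σ/√n) = 159.8 ± 1.96(5.4/√324) = 159.8 ± 0.59 = (159.21, 160.39)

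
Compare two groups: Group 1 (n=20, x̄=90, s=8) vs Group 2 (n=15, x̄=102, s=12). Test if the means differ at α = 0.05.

Pooled sp = 9.9. t = -3.55, df = 33. Critical t = ±2.035. Reject H₀.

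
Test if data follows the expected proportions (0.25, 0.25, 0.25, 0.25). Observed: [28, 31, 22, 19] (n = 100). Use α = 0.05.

Expected: [25.0, 25.0, 25.0, 25.0]. χ² = 3.6. df = 3, critical = 7.815. Fail to reject H₀.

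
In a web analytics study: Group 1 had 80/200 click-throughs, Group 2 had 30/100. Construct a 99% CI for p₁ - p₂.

p̂₁ = 0.4, p̂₂ = 0.3. Difference = 0.1. CI = (-0.048, 0.248)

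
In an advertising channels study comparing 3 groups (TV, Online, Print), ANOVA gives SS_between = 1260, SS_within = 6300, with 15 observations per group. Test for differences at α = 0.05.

df_between = 2, df_within = 42. F = MS_between/MS_within = 630.0/150.0 = 4.2. F_crit ≈ 3.22. Reject H₀. At least one mean differs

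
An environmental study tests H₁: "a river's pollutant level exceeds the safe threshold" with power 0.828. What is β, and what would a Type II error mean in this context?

β = 1 - power = 1 - 0.828 = 0.172. A Type II error is failing to reject H₀ when H₀ is false (false negative) — here, failing to conclude that a river's pollutant level exceeds the safe threshold when in fact it is true. Consequence: allowing unsafe pollution to continue.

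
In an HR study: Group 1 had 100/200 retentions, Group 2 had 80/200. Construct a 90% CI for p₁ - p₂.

p̂₁ = 0.5, p̂₂ = 0.4. Difference = 0.1. CI = (0.019, 0.181)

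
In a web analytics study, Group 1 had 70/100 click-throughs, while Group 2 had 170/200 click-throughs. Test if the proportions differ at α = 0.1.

p̂₁ = 0.7, p̂₂ = 0.85, pooled p̂ = 0.8. z = -3.062. Critical: ±1.645. Reject H₀.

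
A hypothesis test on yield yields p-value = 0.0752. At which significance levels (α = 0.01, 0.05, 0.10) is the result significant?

p = 0.0752. Significant at: α = 0.1.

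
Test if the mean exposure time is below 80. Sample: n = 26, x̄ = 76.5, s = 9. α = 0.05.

t = (76.5 - 80)/(9/√26) = -1.983, df = 25. Critical t = -1.708. Reject H₀.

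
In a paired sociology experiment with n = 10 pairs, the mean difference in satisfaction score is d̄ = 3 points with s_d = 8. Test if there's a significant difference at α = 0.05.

t = d̄/(s_d/√n) = 3/(8/√10) = 1.186. df = 9, critical t = ±2.262. Fail to reject H₀.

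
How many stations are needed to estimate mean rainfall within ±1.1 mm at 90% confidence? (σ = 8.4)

n = (z*σ/E)² = (1.645×8.4/1.1)² = 157.8 → n = 158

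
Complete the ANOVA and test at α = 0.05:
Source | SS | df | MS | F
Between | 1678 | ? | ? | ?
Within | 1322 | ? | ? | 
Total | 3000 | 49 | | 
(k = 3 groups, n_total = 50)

df_between = 2, df_within = 47. MS_between = 839.0, MS_within = 28.13. F = 29.828, F_crit ≈ 3.195. Reject H₀.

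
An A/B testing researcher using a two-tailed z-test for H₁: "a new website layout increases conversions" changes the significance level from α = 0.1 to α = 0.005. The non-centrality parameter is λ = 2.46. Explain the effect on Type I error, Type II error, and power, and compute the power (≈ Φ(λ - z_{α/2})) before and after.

Decreasing α from 0.1 to 0.005:
• Type I error rate decreases (α is the Type I rate by definition).
• Critical value moves from z_{α/2} = 1.645 to 2.807, so power = Φ(λ - z_{α/2}) goes from Φ(2.46 - 1.645) = 0.792 to Φ(2.46 - 2.807) = 0.364.
• Type II error rate β = 1 - power therefore increases (0.208 → 0.636).
Appropriate when false positives are costly — here, rolling out a layout that doesn't actually help — wasted engineering effort.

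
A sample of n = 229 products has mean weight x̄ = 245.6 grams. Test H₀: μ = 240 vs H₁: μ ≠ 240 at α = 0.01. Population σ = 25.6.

z = (x̄ - μ₀)/(σ/√n) = (245.6 - 240)/(25.6/√229) = 3.31. Critical value: ±2.576. Since |3.31| > 2.576, Reject H₀.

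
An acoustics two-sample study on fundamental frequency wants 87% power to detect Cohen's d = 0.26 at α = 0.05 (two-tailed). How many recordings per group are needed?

z_{α/2} = 1.96, z_β = Φ⁻¹(0.87) = 1.126. For small effect (d = 0.26): n per group = 2(z_{α/2} + z_β)²/d² = 2(1.96 + 1.126)²/0.26² = 281.8 → 282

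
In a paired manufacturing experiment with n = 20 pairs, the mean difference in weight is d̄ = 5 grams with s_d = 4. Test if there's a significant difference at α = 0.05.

t = d̄/(s_d/√n) = 5/(4/√20) = 5.59. df = 19, critical t = ±2.093. Reject H₀.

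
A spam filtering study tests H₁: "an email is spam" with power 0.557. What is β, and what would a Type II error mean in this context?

β = 1 - power = 1 - 0.557 = 0.443. A Type II error is failing to reject H₀ when H₀ is false (false negative) — here, failing to conclude that an email is spam when in fact it is true. Consequence: a spam email lands in the inbox.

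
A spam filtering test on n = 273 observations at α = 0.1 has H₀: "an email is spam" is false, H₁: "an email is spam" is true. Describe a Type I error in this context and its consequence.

Type I error: rejecting H₀ when it is true — concluding that an email is spam when in fact it is not. Consequence: a legitimate email is sent to the spam folder and the user misses it.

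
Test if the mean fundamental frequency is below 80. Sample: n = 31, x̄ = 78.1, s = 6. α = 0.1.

t = (78.1 - 80)/(6/√31) = -1.763, df = 30. Critical t = -1.31. Reject H₀.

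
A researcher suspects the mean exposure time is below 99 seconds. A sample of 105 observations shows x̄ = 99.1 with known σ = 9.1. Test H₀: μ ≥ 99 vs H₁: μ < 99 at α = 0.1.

z = 0.113. Critical value: -1.28. Fail to reject H₀.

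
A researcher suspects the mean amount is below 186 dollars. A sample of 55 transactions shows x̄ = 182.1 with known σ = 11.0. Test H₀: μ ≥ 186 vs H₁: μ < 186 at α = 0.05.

z = -2.629. Critical value: -1.645. Reject H₀.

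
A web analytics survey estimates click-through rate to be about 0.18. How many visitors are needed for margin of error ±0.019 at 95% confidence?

n = z²p(1-p)/E² = 1.96²×0.18×0.82/0.019² = 1570.7 → n = 1571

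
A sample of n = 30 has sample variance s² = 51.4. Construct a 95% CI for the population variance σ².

df = 29. χ²_{0.025} = 45.722, χ²_{0.975} = 16.047. CI for σ² = ((n-1)s²/χ²_{α/2}, (n-1)s²/χ²_{1-α/2}) = (29·51.4/45.722, 29·51.4/16.047) = (32.6, 92.89)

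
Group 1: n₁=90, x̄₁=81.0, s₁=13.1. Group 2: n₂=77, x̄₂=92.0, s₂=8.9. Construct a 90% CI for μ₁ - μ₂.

Difference = -11.0. SE = √(13.1²/90 + 8.9²/77) = 1.713. CI = (-13.82, -8.18)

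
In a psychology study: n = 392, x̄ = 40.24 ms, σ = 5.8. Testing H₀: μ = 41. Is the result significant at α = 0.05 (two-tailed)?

z = (40.24 - 41)/(5.8/√392) = -2.594. Since |z| > 1.96, significant at α = 0.05.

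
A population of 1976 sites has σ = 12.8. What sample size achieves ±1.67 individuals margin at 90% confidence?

Without FPC: n₀ = (1.645×12.8/1.67)² = 158.971. With FPC: n = n₀N/(n₀+N-1) = 147.2 → n = 148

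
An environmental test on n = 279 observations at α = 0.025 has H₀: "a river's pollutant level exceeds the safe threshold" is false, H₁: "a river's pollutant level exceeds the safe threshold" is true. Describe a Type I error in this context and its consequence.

Type I error: rejecting H₀ when it is true — concluding that a river's pollutant level exceeds the safe threshold when in fact it is not. Consequence: shutting down a compliant factory unnecessarily.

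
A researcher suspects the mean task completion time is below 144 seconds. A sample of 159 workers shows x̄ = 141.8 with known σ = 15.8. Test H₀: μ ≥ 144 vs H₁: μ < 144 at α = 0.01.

z = -1.756. Critical value: -2.33. Fail to reject H₀.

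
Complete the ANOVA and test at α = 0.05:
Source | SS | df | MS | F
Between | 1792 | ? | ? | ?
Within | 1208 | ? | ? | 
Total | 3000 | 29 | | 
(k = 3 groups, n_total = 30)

df_between = 2, df_within = 27. MS_between = 896.0, MS_within = 44.74. F = 20.026, F_crit ≈ 3.354. Reject H₀.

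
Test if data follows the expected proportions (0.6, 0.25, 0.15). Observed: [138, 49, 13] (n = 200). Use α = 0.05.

Expected: [120.0, 50.0, 30.0]. χ² = 12.353. df = 2, critical = 5.991. Reject H₀.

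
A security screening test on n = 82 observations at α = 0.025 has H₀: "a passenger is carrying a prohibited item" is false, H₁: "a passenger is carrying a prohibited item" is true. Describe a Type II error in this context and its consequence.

Type II error: failing to reject H₀ when it is false — concluding that a passenger is carrying a prohibited item is not supported when in fact it is. Consequence: letting a prohibited item through — security breach.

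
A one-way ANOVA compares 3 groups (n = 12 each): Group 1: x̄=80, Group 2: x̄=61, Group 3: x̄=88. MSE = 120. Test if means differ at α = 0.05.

Grand mean = 76.33. SS_between = 4616.0, MS_between = 2308.0. F = 19.233, F_crit ≈ 3.285. Reject H₀.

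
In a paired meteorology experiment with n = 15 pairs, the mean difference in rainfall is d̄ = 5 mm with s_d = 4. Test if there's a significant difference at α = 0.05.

t = d̄/(s_d/√n) = 5/(4/√15) = 4.841. df = 14, critical t = ±2.145. Reject H₀.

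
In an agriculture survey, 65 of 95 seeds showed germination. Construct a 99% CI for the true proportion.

p̂ = 0.684. CI = p̂ ± z*√(p̂(1-p̂)/n) = (0.561, 0.807)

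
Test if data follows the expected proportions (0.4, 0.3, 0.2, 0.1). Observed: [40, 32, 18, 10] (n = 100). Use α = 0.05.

Expected: [40.0, 30.0, 20.0, 10.0]. χ² = 0.333. df = 3, critical = 7.815. Fail to reject H₀.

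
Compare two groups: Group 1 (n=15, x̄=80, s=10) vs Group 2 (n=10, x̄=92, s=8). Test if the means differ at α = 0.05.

Pooled sp = 9.27. t = -3.171, df = 23. Critical t = ±2.069. Reject H₀.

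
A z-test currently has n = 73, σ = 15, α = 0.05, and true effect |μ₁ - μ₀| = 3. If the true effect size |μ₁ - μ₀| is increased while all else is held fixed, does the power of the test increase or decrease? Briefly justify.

Power increases: a larger true effect increases the non-centrality λ = |μ₁ - μ₀|/(σ/√n).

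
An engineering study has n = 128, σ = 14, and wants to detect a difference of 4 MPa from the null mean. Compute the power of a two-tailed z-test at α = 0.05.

SE = σ/√n = 14/√128 = 1.237. Non-centrality λ = d/SE = 4/1.237 = 3.232. Power ≈ Φ(λ - z_{α/2}) = Φ(3.232 - 1.96) = Φ(1.272) = 0.898.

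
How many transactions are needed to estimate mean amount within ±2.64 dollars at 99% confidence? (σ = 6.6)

n = (z*σ/E)² = (2.576×6.6/2.64)² = 41.5 → n = 42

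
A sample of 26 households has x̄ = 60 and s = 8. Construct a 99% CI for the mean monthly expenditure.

CI = x̄ ± t*(s/√n) = 60 ± 2.787(8/√26) = (55.63, 64.37)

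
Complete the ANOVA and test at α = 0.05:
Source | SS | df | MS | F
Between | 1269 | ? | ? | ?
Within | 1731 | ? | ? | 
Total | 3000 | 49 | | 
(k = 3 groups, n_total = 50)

df_between = 2, df_within = 47. MS_between = 634.5, MS_within = 36.83. F = 17.228, F_crit ≈ 3.195. Reject H₀.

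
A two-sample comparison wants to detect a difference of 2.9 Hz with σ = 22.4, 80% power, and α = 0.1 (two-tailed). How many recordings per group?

n per group = 2(z_α/2 + z_β)²σ²/d² = 2×(1.645 + 0.84)²×22.4²/2.9² = 736.9 → n = 737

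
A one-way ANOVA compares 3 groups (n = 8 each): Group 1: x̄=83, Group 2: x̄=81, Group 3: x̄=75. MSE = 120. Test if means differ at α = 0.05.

Grand mean = 79.67. SS_between = 277.33, MS_between = 138.67. F = 1.156, F_crit ≈ 3.467. Fail to reject H₀.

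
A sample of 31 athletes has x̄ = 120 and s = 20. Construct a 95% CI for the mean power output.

CI = x̄ ± t*(s/√n) = 120 ± 2.042(20/√31) = (112.66, 127.34)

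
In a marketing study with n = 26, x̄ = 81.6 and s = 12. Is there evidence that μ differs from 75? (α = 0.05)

t = (x̄ - μ₀)/(s/√n) = (81.6 - 75)/(12/√26) = 2.804. df = 25, critical t = ±2.06. Reject H₀.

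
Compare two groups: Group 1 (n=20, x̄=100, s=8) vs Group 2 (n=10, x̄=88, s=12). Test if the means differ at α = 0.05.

Pooled sp = 9.47. t = 3.271, df = 28. Critical t = ±2.048. Reject H₀.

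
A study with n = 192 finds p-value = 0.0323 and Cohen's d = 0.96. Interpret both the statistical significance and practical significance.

Statistically significant (p = 0.0323 < 0.05). Cohen's d = 0.96 indicates a large effect size. Both statistical and practical significance should be considered.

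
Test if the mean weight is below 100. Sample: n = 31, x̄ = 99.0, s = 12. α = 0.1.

t = (99.0 - 100)/(12/√31) = -0.464, df = 30. Critical t = -1.31. Fail to reject H₀.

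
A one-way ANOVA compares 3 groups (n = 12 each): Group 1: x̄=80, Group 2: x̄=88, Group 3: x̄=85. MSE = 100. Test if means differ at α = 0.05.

Grand mean = 84.33. SS_between = 392.0, MS_between = 196.0. F = 1.96, F_crit ≈ 3.285. Fail to reject H₀.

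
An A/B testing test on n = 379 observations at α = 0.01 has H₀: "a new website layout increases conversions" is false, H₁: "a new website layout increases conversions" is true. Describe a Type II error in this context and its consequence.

Type II error: failing to reject H₀ when it is false — concluding that a new website layout increases conversions is not supported when in fact it is. Consequence: discarding a layout that would have improved conversions — lost revenue.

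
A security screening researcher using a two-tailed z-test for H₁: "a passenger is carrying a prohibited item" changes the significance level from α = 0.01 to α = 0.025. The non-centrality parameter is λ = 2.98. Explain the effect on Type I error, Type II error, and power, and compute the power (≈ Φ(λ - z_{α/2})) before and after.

Increasing α from 0.01 to 0.025:
• Type I error rate increases (α is the Type I rate by definition).
• Critical value moves from z_{α/2} = 2.576 to 2.241, so power = Φ(λ - z_{α/2}) goes from Φ(2.98 - 2.576) = 0.657 to Φ(2.98 - 2.241) = 0.77.
• Type II error rate β = 1 - power therefore decreases (0.343 → 0.23).
Appropriate when false negatives are costly — here, letting a prohibited item through — security breach.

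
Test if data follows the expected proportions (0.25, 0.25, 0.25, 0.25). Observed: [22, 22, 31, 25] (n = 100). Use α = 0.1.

Expected: [25.0, 25.0, 25.0, 25.0]. χ² = 2.16. df = 3, critical = 6.251. Fail to reject H₀.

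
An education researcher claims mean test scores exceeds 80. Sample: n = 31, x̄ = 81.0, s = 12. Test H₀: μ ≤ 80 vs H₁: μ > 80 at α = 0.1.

t = (81.0 - 80)/(12/√31) = 0.464, df = 30. Critical t = 1.31. Fail to reject H₀.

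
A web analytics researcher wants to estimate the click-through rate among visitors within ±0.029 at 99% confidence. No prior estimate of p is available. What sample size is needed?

Conservative approach: use p = 0.5 (maximizes p(1-p) = 0.25). n = z²(0.25)/E² = 2.576²×0.25/0.029² = 1972.6 → n = 1973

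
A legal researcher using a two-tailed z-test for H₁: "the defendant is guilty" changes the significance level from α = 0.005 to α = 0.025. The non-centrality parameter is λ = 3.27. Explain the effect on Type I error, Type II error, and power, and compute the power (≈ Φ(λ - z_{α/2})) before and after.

Increasing α from 0.005 to 0.025:
• Type I error rate increases (α is the Type I rate by definition).
• Critical value moves from z_{α/2} = 2.807 to 2.241, so power = Φ(λ - z_{α/2}) goes from Φ(3.27 - 2.807) = 0.678 to Φ(3.27 - 2.241) = 0.848.
• Type II error rate β = 1 - power therefore decreases (0.322 → 0.152).
Appropriate when false negatives are costly — here, acquitting a guilty person.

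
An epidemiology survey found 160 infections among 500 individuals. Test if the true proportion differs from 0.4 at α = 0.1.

p̂ = 0.32, p₀ = 0.4. z = (p̂ - p₀)/√(p₀(1-p₀)/n) = -3.651. Critical: ±1.645. Reject H₀.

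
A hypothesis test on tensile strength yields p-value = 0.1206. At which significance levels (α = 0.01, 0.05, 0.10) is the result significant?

p = 0.1206. Not significant at any of the given levels.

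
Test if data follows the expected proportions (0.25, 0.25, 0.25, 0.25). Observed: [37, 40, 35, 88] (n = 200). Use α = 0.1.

Expected: [50.0, 50.0, 50.0, 50.0]. χ² = 38.76. df = 3, critical = 6.251. Reject H₀.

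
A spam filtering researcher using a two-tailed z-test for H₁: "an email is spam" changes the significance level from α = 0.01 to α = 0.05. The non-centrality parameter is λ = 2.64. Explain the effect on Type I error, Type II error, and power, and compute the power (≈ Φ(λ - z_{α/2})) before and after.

Increasing α from 0.01 to 0.05:
• Type I error rate increases (α is the Type I rate by definition).
• Critical value moves from z_{α/2} = 2.576 to 1.96, so power = Φ(λ - z_{α/2}) goes from Φ(2.64 - 2.576) = 0.526 to Φ(2.64 - 1.96) = 0.752.
• Type II error rate β = 1 - power therefore decreases (0.474 → 0.248).
Appropriate when false negatives are costly — here, a spam email lands in the inbox.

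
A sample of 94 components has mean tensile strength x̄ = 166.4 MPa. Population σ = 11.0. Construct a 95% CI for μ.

CI = x̄ ± z*(σ/√n) = 166.4 ± 1.96(11.0/√94) = 166.4 ± 2.22 = (164.18, 168.62)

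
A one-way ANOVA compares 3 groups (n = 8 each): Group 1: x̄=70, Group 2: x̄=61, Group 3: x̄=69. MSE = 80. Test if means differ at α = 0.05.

Grand mean = 66.67. SS_between = 389.33, MS_between = 194.67. F = 2.433, F_crit ≈ 3.467. Fail to reject H₀.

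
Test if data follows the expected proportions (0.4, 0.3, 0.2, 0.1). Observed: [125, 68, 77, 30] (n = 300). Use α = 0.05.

Expected: [120.0, 90.0, 60.0, 30.0]. χ² = 10.403. df = 3, critical = 7.815. Reject H₀.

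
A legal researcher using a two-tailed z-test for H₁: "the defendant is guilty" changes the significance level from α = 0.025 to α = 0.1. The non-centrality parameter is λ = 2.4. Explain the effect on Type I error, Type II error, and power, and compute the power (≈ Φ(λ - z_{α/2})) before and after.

Increasing α from 0.025 to 0.1:
• Type I error rate increases (α is the Type I rate by definition).
• Critical value moves from z_{α/2} = 2.241 to 1.645, so power = Φ(λ - z_{α/2}) goes from Φ(2.4 - 2.241) = 0.563 to Φ(2.4 - 1.645) = 0.775.
• Type II error rate β = 1 - power therefore decreases (0.437 → 0.225).
Appropriate when false negatives are costly — here, acquitting a guilty person.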